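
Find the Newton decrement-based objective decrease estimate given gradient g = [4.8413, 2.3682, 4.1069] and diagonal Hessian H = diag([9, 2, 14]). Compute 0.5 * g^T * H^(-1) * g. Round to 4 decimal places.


Step 1: H is diagonal, so H^(-1) * g = [0.5379, 1.1841, 0.2934].
Step 2: g^T H^(-1) g = sum_i g_i^2 / H_ii
  = (4.8413)^2/9 + (2.3682)^2/2 + (4.1069)^2/14
  = 2.6042 + 2.8042 + 1.2048 = 6.6132
Step 3: Objective decrease = 0.5 * g^T H^(-1) g = 3.3066


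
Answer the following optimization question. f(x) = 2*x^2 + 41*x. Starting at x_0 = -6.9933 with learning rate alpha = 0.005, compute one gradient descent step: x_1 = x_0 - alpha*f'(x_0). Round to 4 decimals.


We compute the gradient at x_0 and apply the update.
f'(x) = 4*x + 41
f'(-6.9933) = 4*-6.9933 + 41 = 13.0268
x_1 = -6.9933 - 0.005*13.0268 = -7.0584


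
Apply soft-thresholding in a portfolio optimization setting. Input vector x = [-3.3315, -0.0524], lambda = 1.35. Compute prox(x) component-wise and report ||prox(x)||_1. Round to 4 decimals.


Soft-thresholding with lambda = 1.35:
prox(-3.3315) = sign(-3.3315)*max(|-3.3315| - 1.35, 0) = -1.9815
prox(-0.0524) = sign(-0.0524)*max(|-0.0524| - 1.35, 0) = 0.0
prox(x) = [-1.9815, 0.0]
||prox(x)||_1 = 1.9815 + 0.0 = 1.9815


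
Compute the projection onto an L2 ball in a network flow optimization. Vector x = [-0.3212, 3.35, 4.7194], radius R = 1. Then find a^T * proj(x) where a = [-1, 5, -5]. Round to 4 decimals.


Step 1: Compute ||x|| (intermediates to 6 decimals).
||x|| = sqrt((-0.3212)^2 + 3.35^2 + 4.7194^2) = 5.796413
Step 2: Project.
Since ||x|| > R, scale = R/||x|| = 1/5.796413 = 0.17252, proj(x) = scale * x
proj(x) = [-0.055413, 0.577942, 0.814191]
Step 3: Dot product.
a^T * proj(x) = -1*(-0.055413) + 5*0.577942 - 5*0.814191 = -1.1258


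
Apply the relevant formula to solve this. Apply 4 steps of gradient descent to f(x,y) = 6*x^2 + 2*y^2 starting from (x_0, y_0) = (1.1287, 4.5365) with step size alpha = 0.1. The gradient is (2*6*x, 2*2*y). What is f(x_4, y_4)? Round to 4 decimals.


Gradient descent on f(x,y) = 6*x^2 + 2*y^2.
Starting point: (1.1287, 4.5365), alpha = 0.1
Step 1: grad_x = 2*6*1.1287 = 13.5444, grad_y = 2*2*4.5365 = 18.146
  x_1 = 1.1287 - 0.1*13.5444 = -0.2257
  y_1 = 4.5365 - 0.1*18.146 = 2.7219
Step 2: grad_x = 2*6*-0.2257 = -2.7089, grad_y = 2*2*2.7219 = 10.8876
  x_2 = -0.2257 - 0.1*-2.7089 = 0.0451
  y_2 = 2.7219 - 0.1*10.8876 = 1.6331
Step 3: grad_x = 2*6*0.0451 = 0.5418, grad_y = 2*2*1.6331 = 6.5326
  x_3 = 0.0451 - 0.1*0.5418 = -0.009
  y_3 = 1.6331 - 0.1*6.5326 = 0.9799
Step 4: grad_x = 2*6*-0.009 = -0.1084, grad_y = 2*2*0.9799 = 3.9195
  x_4 = -0.009 - 0.1*-0.1084 = 0.0018
  y_4 = 0.9799 - 0.1*3.9195 = 0.5879
f(0.0018, 0.5879) = 6*0.0018^2 + 2*0.5879^2 = 0.6913


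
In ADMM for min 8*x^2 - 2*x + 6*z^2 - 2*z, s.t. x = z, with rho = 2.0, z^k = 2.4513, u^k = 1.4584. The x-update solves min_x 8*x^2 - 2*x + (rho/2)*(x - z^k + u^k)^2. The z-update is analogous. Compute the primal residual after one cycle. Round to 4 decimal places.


ADMM iteration with rho = 2.0, z^k = 2.4513, u^k = 1.4584
Step 1: x-update.
Minimize 8*x^2 - 2*x + (2.0/2)*(x - 2.4513 + 1.4584)^2
FOC: (2*8 + 2.0)*x = 2 + 2.0*(2.4513 - 1.4584)
x^{k+1} = 0.2214
Step 2: z-update.
Minimize 6*z^2 - 2*z + (2.0/2)*(0.2214 - z + 1.4584)^2
FOC: (2*6 + 2.0)*z = 2 + 2.0*(0.2214 + 1.4584)
z^{k+1} = 0.3828
Step 3: u-update.
u^{k+1} = 1.4584 + 0.2214 - 0.3828 = 1.297
Step 4: Primal residual = |0.2214 - 0.3828| = 0.1614


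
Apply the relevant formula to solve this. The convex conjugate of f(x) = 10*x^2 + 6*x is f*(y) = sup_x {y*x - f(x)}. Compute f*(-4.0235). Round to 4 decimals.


f*(y) = sup_x {y*x - a*x^2 - b*x} = sup_x {(y-b)*x - a*x^2}
FOC: (y - b) - 2a*x = 0 => x* = (y - b)/(2a)
x* = (-4.0235 - 6)/(2*10) = -0.5012
f*(-4.0235) = (y-b)^2/(4a) = (-4.0235 - 6)^2/(4*10)
= 100.4706/40 = 2.5118


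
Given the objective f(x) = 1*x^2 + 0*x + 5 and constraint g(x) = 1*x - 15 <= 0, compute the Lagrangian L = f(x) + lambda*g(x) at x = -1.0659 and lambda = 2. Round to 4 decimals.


Step 1: Evaluate f(x).
f(-1.0659) = 1*(-1.0659)^2 + 0*(-1.0659) + 5 = 6.1361
Step 2: Evaluate g(x).
g(-1.0659) = 1*-1.0659 - 15 = -16.0659
Step 3: Compute Lagrangian.
L = 6.1361 + 2*-16.0659 = -25.9957


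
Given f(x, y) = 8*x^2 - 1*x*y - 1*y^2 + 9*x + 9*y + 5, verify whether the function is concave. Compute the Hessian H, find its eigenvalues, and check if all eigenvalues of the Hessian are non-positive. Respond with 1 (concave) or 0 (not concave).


The Hessian of f(x,y) = 8*x^2 - 1*x*y - 1*y^2 + 9*x + 9*y + 5 is:
H = [[16, -1], [-1, -2]]
Trace = 16 - 2 = 14
Determinant = 16*-2 - (-1)^2 = -33
Discriminant = (14)^2 - 4*-33 = 328.0
Eigenvalues: lambda_1 = -2.0554, lambda_2 = 16.0554
The function is not concave.

0


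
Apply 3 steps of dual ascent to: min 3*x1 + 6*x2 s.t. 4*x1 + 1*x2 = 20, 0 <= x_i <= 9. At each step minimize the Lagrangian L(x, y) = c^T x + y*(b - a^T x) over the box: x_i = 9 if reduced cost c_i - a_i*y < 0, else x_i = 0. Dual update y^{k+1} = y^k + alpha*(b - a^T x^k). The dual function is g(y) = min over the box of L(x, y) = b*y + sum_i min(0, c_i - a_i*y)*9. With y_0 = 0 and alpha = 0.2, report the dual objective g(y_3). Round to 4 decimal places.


Dual ascent for LP: min 3*x1 + 6*x2, 4*x1 + 1*x2 = 20, 0 <= x_i <= 9
Step 1: y^k = 0.0, reduced costs: (3.0, 6.0)
  x^k = (0.0, 0.0), subgradient = b - a^T x = 20.0
  y^{k+1} = 0.0 + 0.2*20.0 = 4.0
Step 2: y^k = 4.0, reduced costs: (-13.0, 2.0)
  x^k = (9.0, 0.0), subgradient = b - a^T x = -16.0
  y^{k+1} = 4.0 + 0.2*-16.0 = 0.8
Step 3: y^k = 0.8, reduced costs: (-0.2, 5.2)
  x^k = (9.0, 0.0), subgradient = b - a^T x = -16.0
  y^{k+1} = 0.8 + 0.2*-16.0 = -2.4
Dual objective at y_3 = -2.4: reduced costs (12.6, 8.4), box minimizer x = (0.0, 0.0)
g(y_3) = b*y + (c1 - a1*y)*x1 + (c2 - a2*y)*x2 = 20*(-2.4) + 12.6*0.0 + 8.4*0.0 = -48.0 + 0.0 + 0.0 = -48.0


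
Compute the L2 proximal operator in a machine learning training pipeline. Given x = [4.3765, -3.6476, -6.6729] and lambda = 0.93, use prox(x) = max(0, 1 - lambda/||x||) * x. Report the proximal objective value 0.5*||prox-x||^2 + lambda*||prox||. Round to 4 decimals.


Step 1: Compute ||x||.
||x|| = 8.7742
Step 2: Compute scaling factor.
scale = max(0, 1 - 0.93/8.7742) = 0.894
Step 3: prox(x) = [3.9126, -3.261, -5.9656]
||prox(x)|| = 7.8442
Step 4: Proximal objective.
0.5*||prox-x||^2 = 0.4325
lambda*||prox|| = 7.2951
Total = 7.7275


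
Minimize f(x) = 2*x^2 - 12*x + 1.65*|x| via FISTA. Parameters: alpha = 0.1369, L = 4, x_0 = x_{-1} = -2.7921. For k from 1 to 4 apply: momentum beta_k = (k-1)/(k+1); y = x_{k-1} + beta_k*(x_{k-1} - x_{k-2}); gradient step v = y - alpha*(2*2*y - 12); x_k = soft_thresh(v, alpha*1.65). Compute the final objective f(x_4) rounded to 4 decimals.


FISTA on f(x) = 2*x^2 - 12*x + 1.65*|x|
L = 4, alpha = 0.1369
Iteration 1: beta = 0.0, y = -2.7921 + 0.0*(-2.7921 + 2.7921) = -2.7921
  grad(y) = -23.1684, v = y - alpha*grad = 0.3797
  prox(v) = soft_thresh(0.3797, 0.2259) = 0.1538
Iteration 2: beta = 0.3333, y = 0.1538 + 0.3333*(0.1538 + 2.7921) = 1.1357
  grad(y) = -7.4571, v = y - alpha*grad = 2.1566
  prox(v) = soft_thresh(2.1566, 0.2259) = 1.9307
Iteration 3: beta = 0.5, y = 1.9307 + 0.5*(1.9307 - 0.1538) = 2.8192
  grad(y) = -0.7232, v = y - alpha*grad = 2.9182
  prox(v) = soft_thresh(2.9182, 0.2259) = 2.6923
Iteration 4: beta = 0.6, y = 2.6923 + 0.6*(2.6923 - 1.9307) = 3.1493
  grad(y) = 0.5971, v = y - alpha*grad = 3.0675
  prox(v) = soft_thresh(3.0675, 0.2259) = 2.8416
f(x_4) = 2*2.8416^2 - 12*2.8416 + 1.65*|2.8416| = -13.2611


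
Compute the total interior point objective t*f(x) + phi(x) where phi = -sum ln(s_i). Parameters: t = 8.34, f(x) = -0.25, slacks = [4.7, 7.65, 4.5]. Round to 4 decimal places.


Step 1: Compute log-barrier.
ln values: [1.5476, 2.0347, 1.5041]
phi = -(1.5476 + 2.0347 + 1.5041) = -5.0863
Step 2: Compute augmented objective.
t*f(x) = 8.34*-0.25 = -2.085
Total = -2.085 - 5.0863 = -7.1713


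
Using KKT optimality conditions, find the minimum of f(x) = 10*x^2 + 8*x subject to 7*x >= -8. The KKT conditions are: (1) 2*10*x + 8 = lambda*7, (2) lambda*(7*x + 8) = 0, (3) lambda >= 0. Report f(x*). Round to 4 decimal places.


Step 1: Try lambda = 0 (constraint inactive).
Stationarity: 2*10*x + 8 = 0
x* = -8/(2*10) = -0.4
Check constraint: 7*-0.4 = -2.8 >= -8 -- satisfied.
Step 2: Compute optimal value.
f(x*) = 10*(-0.4)^2 + 8*(-0.4) = -1.6


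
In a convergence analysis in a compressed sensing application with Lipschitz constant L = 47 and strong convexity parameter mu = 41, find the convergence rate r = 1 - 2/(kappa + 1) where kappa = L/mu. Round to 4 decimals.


Step 1: Compute the condition number.
kappa = L/mu = 47/41 = 1.1463
Step 2: Compute the convergence rate.
r = 1 - 2/(kappa + 1) = 1 - 2*mu/(L + mu) = (L - mu)/(L + mu) = 6/88 = 0.0682


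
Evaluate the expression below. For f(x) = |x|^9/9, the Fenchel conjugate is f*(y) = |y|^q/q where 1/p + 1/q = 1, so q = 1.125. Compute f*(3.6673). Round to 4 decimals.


The conjugate exponent q satisfies 1/p + 1/q = 1.
p = 9, so q = 9/(9 - 1) = 1.125
|y|^q = 3.6673^1.125 = 4.3141
f*(3.6673) = 4.3141 / 1.125 = 3.8348


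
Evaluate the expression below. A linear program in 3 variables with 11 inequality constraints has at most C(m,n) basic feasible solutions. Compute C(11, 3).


Each vertex corresponds to some choice of n active constraints out of m, so the number of vertices is at most C(m, n) = m! / (n!(m-n)!).
m = 11, n = 3
Numerator: 11 * 10 * 9
Denominator: 3! = 6
C(11, 3) = 165


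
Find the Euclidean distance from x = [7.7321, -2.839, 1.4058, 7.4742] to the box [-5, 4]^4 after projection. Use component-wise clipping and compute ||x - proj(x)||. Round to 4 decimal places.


Project each component onto [-5, 4].
clip(7.7321) = 4.0, clip(-2.839) = -2.839, clip(1.4058) = 1.4058, clip(7.4742) = 4.0
Projection = [4.0, -2.839, 1.4058, 4.0]
Squared diffs: [13.9286, 0.0, 0.0, 12.0701]
Distance = sqrt(25.9987) = 5.0989


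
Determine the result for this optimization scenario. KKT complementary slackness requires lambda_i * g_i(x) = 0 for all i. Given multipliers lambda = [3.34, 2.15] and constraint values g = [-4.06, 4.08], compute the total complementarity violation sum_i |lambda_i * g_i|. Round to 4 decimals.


KKT complementary slackness check:
lambda_1 * g_1 = 3.34 * -4.06 = -13.5604
lambda_2 * g_2 = 2.15 * 4.08 = 8.772
Total violation = 13.5604 + 8.772 = 22.3324


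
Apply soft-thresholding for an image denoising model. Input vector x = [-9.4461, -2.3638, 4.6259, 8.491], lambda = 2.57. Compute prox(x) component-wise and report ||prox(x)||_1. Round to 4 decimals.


Soft-thresholding with lambda = 2.57:
prox(-9.4461) = sign(-9.4461)*max(|-9.4461| - 2.57, 0) = -6.8761
prox(-2.3638) = sign(-2.3638)*max(|-2.3638| - 2.57, 0) = 0.0
prox(4.6259) = sign(4.6259)*max(|4.6259| - 2.57, 0) = 2.0559
prox(8.491) = sign(8.491)*max(|8.491| - 2.57, 0) = 5.921
prox(x) = [-6.8761, 0.0, 2.0559, 5.921]
||prox(x)||_1 = 6.8761 + 0.0 + 2.0559 + 5.921 = 14.853


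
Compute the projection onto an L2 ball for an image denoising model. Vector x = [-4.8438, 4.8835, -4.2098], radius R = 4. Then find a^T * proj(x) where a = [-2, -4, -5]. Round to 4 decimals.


Step 1: Compute ||x|| (intermediates to 6 decimals).
||x|| = sqrt((-4.8438)^2 + 4.8835^2 + (-4.2098)^2) = 8.064328
Step 2: Project.
Since ||x|| > R, scale = R/||x|| = 4/8.064328 = 0.496012, proj(x) = scale * x
proj(x) = [-2.402583, 2.422275, -2.088111]
Step 3: Dot product.
a^T * proj(x) = -2*(-2.402583) - 4*2.422275 - 5*(-2.088111) = 5.5566


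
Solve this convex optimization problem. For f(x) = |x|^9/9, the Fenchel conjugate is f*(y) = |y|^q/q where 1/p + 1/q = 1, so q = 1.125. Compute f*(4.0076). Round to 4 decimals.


The conjugate exponent q satisfies 1/p + 1/q = 1.
p = 9, so q = 9/(9 - 1) = 1.125
|y|^q = 4.0076^1.125 = 4.767
f*(4.0076) = 4.767 / 1.125 = 4.2373


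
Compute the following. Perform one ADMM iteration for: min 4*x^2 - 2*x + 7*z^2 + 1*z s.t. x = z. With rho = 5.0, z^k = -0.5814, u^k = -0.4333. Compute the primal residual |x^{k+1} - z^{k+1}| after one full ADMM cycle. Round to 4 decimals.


ADMM iteration with rho = 5.0, z^k = -0.5814, u^k = -0.4333
Step 1: x-update.
Minimize 4*x^2 - 2*x + (5.0/2)*(x + 0.5814 - 0.4333)^2
FOC: (2*4 + 5.0)*x = 2 + 5.0*(-0.5814 + 0.4333)
x^{k+1} = 0.0969
Step 2: z-update.
Minimize 7*z^2 + 1*z + (5.0/2)*(0.0969 - z - 0.4333)^2
FOC: (2*7 + 5.0)*z = -1 + 5.0*(0.0969 - 0.4333)
z^{k+1} = -0.1412
Step 3: u-update.
u^{k+1} = -0.4333 + 0.0969 + 0.1412 = -0.1953
Step 4: Primal residual = |0.0969 + 0.1412| = 0.238


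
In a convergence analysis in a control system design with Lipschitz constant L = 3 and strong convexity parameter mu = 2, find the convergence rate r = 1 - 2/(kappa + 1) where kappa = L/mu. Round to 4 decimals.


Step 1: Compute the condition number.
kappa = L/mu = 3/2 = 1.5
Step 2: Compute the convergence rate.
r = 1 - 2/(kappa + 1) = 1 - 2*mu/(L + mu) = (L - mu)/(L + mu) = 1/5 = 0.2


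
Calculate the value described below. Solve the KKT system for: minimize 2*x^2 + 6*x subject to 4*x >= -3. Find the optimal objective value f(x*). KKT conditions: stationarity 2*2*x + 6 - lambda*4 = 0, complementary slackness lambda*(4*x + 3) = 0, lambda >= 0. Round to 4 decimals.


Step 1: Try lambda = 0 (constraint inactive).
x_unc = -6/(2*2) = -1.5
Check: 4*-1.5 = -6.0 < -3 -- violated!
Step 2: Constraint must be active: 4*x = -3
x* = -3/4 = -0.75
lambda = (2*2*(-0.75) + 6)/4 = 0.75
Step 3: Compute optimal value.
f(x*) = 2*(-0.75)^2 + 6*(-0.75) = -3.375


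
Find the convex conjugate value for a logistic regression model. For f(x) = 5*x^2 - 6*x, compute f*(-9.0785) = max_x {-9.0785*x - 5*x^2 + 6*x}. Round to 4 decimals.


f*(y) = sup_x {y*x - a*x^2 - b*x} = sup_x {(y-b)*x - a*x^2}
FOC: (y - b) - 2a*x = 0 => x* = (y - b)/(2a)
x* = (-9.0785 + 6)/(2*5) = -0.3079
f*(-9.0785) = (y-b)^2/(4a) = (-9.0785 + 6)^2/(4*5)
= 9.4772/20 = 0.4739


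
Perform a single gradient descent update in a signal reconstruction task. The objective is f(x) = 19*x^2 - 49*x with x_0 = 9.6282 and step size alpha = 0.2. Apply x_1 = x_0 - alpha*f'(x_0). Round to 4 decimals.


We compute the gradient at x_0 and apply the update.
f'(x) = 38*x - 49
f'(9.6282) = 38*9.6282 - 49 = 316.8716
x_1 = 9.6282 - 0.2*316.8716 = -53.7461


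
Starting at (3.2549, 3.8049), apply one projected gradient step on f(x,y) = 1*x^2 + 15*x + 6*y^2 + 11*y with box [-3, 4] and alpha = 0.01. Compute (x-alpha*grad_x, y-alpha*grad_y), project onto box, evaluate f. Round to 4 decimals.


Step 1: Compute gradient at (3.2549, 3.8049).
grad_x = 2*1*3.2549 + 15 = 21.5098
grad_y = 2*6*3.8049 + 11 = 56.6588
Step 2: Gradient step.
x_raw = 3.2549 - 0.01*21.5098 = 3.0398
y_raw = 3.8049 - 0.01*56.6588 = 3.2383
Step 3: Project onto [-3, 4].
x_proj = clip(3.0398) = 3.0398
y_proj = clip(3.2383) = 3.2383
Step 4: Evaluate f.
f(3.0398, 3.2383) = 153.3788


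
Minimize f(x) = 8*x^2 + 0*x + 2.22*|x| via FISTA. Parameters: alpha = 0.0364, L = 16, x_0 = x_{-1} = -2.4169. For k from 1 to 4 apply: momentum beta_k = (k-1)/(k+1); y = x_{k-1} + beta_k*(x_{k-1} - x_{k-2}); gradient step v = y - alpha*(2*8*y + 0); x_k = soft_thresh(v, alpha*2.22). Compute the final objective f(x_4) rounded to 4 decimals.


FISTA on f(x) = 8*x^2 + 0*x + 2.22*|x|
L = 16, alpha = 0.0364
Iteration 1: beta = 0.0, y = -2.4169 + 0.0*(-2.4169 + 2.4169) = -2.4169
  grad(y) = -38.6704, v = y - alpha*grad = -1.0093
  prox(v) = soft_thresh(-1.0093, 0.0808) = -0.9285
Iteration 2: beta = 0.3333, y = -0.9285 + 0.3333*(-0.9285 + 2.4169) = -0.4324
  grad(y) = -6.9176, v = y - alpha*grad = -0.1806
  prox(v) = soft_thresh(-0.1806, 0.0808) = -0.0997
Iteration 3: beta = 0.5, y = -0.0997 + 0.5*(-0.0997 + 0.9285) = 0.3146
  grad(y) = 5.0341, v = y - alpha*grad = 0.1314
  prox(v) = soft_thresh(0.1314, 0.0808) = 0.0506
Iteration 4: beta = 0.6, y = 0.0506 + 0.6*(0.0506 + 0.0997) = 0.1408
  grad(y) = 2.2524, v = y - alpha*grad = 0.0588
  prox(v) = soft_thresh(0.0588, 0.0808) = 0.0
f(x_4) = 8*0.0^2 + 0*0.0 + 2.22*|0.0| = 0.0


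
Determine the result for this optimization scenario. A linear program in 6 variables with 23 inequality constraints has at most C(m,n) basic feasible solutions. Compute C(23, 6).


Each vertex corresponds to some choice of n active constraints out of m, so the number of vertices is at most C(m, n) = m! / (n!(m-n)!).
m = 23, n = 6
Numerator: 23 * 22 * 21 * 20 * 19 * 18
Denominator: 6! = 720
C(23, 6) = 100947


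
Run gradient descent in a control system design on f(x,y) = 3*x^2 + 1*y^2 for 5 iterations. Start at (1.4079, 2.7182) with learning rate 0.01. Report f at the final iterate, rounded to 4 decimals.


Gradient descent on f(x,y) = 3*x^2 + 1*y^2.
Starting point: (1.4079, 2.7182), alpha = 0.01
Step 1: grad_x = 2*3*1.4079 = 8.4474, grad_y = 2*1*2.7182 = 5.4364
  x_1 = 1.4079 - 0.01*8.4474 = 1.3234
  y_1 = 2.7182 - 0.01*5.4364 = 2.6638
Step 2: grad_x = 2*3*1.3234 = 7.9406, grad_y = 2*1*2.6638 = 5.3277
  x_2 = 1.3234 - 0.01*7.9406 = 1.244
  y_2 = 2.6638 - 0.01*5.3277 = 2.6106
Step 3: grad_x = 2*3*1.244 = 7.4641, grad_y = 2*1*2.6106 = 5.2211
  x_3 = 1.244 - 0.01*7.4641 = 1.1694
  y_3 = 2.6106 - 0.01*5.2211 = 2.5583
Step 4: grad_x = 2*3*1.1694 = 7.0163, grad_y = 2*1*2.5583 = 5.1167
  x_4 = 1.1694 - 0.01*7.0163 = 1.0992
  y_4 = 2.5583 - 0.01*5.1167 = 2.5072
Step 5: grad_x = 2*3*1.0992 = 6.5953, grad_y = 2*1*2.5072 = 5.0144
  x_5 = 1.0992 - 0.01*6.5953 = 1.0333
  y_5 = 2.5072 - 0.01*5.0144 = 2.457
f(1.0333, 2.457) = 3*1.0333^2 + 1*2.457^2 = 9.2399


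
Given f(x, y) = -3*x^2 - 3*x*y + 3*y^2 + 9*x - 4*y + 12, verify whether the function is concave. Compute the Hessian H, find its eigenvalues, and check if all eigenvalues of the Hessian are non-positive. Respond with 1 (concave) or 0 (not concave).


The Hessian of f(x,y) = -3*x^2 - 3*x*y + 3*y^2 + 9*x - 4*y + 12 is:
H = [[-6, -3], [-3, 6]]
Trace = -6 + 6 = 0
Determinant = -6*6 - (-3)^2 = -45
Discriminant = (0)^2 - 4*-45 = 180.0
Eigenvalues: lambda_1 = -6.7082, lambda_2 = 6.7082
The function is not concave.

0


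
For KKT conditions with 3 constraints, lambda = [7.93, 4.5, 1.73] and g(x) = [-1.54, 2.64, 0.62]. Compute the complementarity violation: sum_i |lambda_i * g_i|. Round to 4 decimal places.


KKT complementary slackness check:
lambda_1 * g_1 = 7.93 * -1.54 = -12.2122
lambda_2 * g_2 = 4.5 * 2.64 = 11.88
lambda_3 * g_3 = 1.73 * 0.62 = 1.0726
Total violation = 12.2122 + 11.88 + 1.0726 = 25.1648


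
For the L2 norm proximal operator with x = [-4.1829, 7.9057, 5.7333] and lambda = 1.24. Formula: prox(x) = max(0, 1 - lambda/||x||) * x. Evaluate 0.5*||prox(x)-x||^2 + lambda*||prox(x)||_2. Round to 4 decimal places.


Step 1: Compute ||x||.
||x|| = 10.6239
Step 2: Compute scaling factor.
scale = max(0, 1 - 1.24/10.6239) = 0.8833
Step 3: prox(x) = [-3.6947, 6.983, 5.0641]
||prox(x)|| = 9.3839
Step 4: Proximal objective.
0.5*||prox-x||^2 = 0.7688
lambda*||prox|| = 11.636
Total = 12.4048


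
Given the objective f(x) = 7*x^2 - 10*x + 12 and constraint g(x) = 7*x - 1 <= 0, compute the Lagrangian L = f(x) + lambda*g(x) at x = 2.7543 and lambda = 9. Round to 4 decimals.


Step 1: Evaluate f(x).
f(2.7543) = 7*2.7543^2 - 10*2.7543 + 12 = 37.5602
Step 2: Evaluate g(x).
g(2.7543) = 7*2.7543 - 1 = 18.2801
Step 3: Compute Lagrangian.
L = 37.5602 + 9*18.2801 = 202.0811


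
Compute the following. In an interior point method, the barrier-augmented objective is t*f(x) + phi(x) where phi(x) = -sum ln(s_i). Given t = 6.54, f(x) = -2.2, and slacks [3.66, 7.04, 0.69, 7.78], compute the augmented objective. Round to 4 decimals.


Step 1: Compute log-barrier.
ln values: [1.2975, 1.9516, -0.3711, 2.0516]
phi = -(1.2975 + 1.9516 - 0.3711 + 2.0516) = -4.9296
Step 2: Compute augmented objective.
t*f(x) = 6.54*-2.2 = -14.388
Total = -14.388 - 4.9296 = -19.3176


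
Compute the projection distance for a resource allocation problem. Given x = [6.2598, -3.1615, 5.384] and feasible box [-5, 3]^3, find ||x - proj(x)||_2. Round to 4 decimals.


Project each component onto [-5, 3].
clip(6.2598) = 3.0, clip(-3.1615) = -3.1615, clip(5.384) = 3.0
Projection = [3.0, -3.1615, 3.0]
Squared diffs: [10.6263, 0.0, 5.6835]
Distance = sqrt(16.3098) = 4.0385


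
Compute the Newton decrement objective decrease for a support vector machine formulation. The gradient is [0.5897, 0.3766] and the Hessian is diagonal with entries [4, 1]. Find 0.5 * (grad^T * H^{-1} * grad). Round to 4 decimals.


Step 1: H is diagonal, so H^(-1) * g = [0.1474, 0.3766].
Step 2: g^T H^(-1) g = sum_i g_i^2 / H_ii
  = (0.5897)^2/4 + (0.3766)^2/1
  = 0.0869 + 0.1418 = 0.2288
Step 3: Objective decrease = 0.5 * g^T H^(-1) g = 0.1144


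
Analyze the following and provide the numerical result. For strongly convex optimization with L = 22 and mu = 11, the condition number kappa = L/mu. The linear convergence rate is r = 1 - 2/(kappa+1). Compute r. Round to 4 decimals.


Step 1: Compute the condition number.
kappa = L/mu = 22/11 = 2.0
Step 2: Compute the convergence rate.
r = 1 - 2/(kappa + 1) = 1 - 2*mu/(L + mu) = (L - mu)/(L + mu) = 11/33 = 0.3333


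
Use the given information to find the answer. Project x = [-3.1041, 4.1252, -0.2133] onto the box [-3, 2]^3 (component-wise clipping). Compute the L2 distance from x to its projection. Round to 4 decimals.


Project each component onto [-3, 2].
clip(-3.1041) = -3.0, clip(4.1252) = 2.0, clip(-0.2133) = -0.2133
Projection = [-3.0, 2.0, -0.2133]
Squared diffs: [0.0108, 4.5165, 0.0]
Distance = sqrt(4.5273) = 2.1277


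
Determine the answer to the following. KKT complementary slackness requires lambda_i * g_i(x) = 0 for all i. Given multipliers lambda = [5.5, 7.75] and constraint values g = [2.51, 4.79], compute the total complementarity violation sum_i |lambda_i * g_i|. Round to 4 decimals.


KKT complementary slackness check:
lambda_1 * g_1 = 5.5 * 2.51 = 13.805
lambda_2 * g_2 = 7.75 * 4.79 = 37.1225
Total violation = 13.805 + 37.1225 = 50.9275


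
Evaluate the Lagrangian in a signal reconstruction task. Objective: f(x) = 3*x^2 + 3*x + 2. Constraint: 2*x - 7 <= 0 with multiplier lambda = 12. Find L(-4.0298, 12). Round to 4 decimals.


Step 1: Evaluate f(x).
f(-4.0298) = 3*(-4.0298)^2 + 3*(-4.0298) + 2 = 38.6285
Step 2: Evaluate g(x).
g(-4.0298) = 2*-4.0298 - 7 = -15.0596
Step 3: Compute Lagrangian.
L = 38.6285 + 12*-15.0596 = -142.0867


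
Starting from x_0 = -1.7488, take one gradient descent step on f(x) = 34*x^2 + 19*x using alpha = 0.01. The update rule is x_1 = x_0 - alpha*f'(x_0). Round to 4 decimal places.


We compute the gradient at x_0 and apply the update.
f'(x) = 68*x + 19
f'(-1.7488) = 68*-1.7488 + 19 = -99.9184
x_1 = -1.7488 - 0.01*-99.9184 = -0.7496


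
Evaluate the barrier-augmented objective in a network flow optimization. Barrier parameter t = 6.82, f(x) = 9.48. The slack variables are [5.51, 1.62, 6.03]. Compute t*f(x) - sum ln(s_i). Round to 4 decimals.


Step 1: Compute log-barrier.
ln values: [1.7066, 0.4824, 1.7967]
phi = -(1.7066 + 0.4824 + 1.7967) = -3.9857
Step 2: Compute augmented objective.
t*f(x) = 6.82*9.48 = 64.6536
Total = 64.6536 - 3.9857 = 60.6679


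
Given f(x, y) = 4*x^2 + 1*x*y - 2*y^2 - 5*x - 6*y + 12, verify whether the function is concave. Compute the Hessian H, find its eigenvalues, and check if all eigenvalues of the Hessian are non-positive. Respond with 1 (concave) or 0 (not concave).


The Hessian of f(x,y) = 4*x^2 + 1*x*y - 2*y^2 - 5*x - 6*y + 12 is:
H = [[8, 1], [1, -4]]
Trace = 8 - 4 = 4
Determinant = 8*-4 - (1)^2 = -33
Discriminant = (4)^2 - 4*-33 = 148.0
Eigenvalues: lambda_1 = -4.0828, lambda_2 = 8.0828
The function is not concave.

0


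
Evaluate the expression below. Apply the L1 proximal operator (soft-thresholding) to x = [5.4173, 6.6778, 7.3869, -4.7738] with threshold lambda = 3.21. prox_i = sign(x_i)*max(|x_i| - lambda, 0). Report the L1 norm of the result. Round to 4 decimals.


Soft-thresholding with lambda = 3.21:
prox(5.4173) = sign(5.4173)*max(|5.4173| - 3.21, 0) = 2.2073
prox(6.6778) = sign(6.6778)*max(|6.6778| - 3.21, 0) = 3.4678
prox(7.3869) = sign(7.3869)*max(|7.3869| - 3.21, 0) = 4.1769
prox(-4.7738) = sign(-4.7738)*max(|-4.7738| - 3.21, 0) = -1.5638
prox(x) = [2.2073, 3.4678, 4.1769, -1.5638]
||prox(x)||_1 = 2.2073 + 3.4678 + 4.1769 + 1.5638 = 11.4158


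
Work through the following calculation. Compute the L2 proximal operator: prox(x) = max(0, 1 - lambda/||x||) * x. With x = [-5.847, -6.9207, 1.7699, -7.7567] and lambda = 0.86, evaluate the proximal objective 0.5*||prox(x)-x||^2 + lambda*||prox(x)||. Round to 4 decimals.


Step 1: Compute ||x||.
||x|| = 12.0575
Step 2: Compute scaling factor.
scale = max(0, 1 - 0.86/12.0575) = 0.9287
Step 3: prox(x) = [-5.43, -6.4271, 1.6437, -7.2035]
||prox(x)|| = 11.1975
Step 4: Proximal objective.
0.5*||prox-x||^2 = 0.3698
lambda*||prox|| = 9.6299
Total = 9.9996


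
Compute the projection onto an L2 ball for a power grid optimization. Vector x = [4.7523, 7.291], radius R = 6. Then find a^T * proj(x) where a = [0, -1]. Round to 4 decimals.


Step 1: Compute ||x|| (intermediates to 6 decimals).
||x|| = sqrt(4.7523^2 + 7.291^2) = 8.703048
Step 2: Project.
Since ||x|| > R, scale = R/||x|| = 6/8.703048 = 0.689414, proj(x) = scale * x
proj(x) = [3.276302, 5.026517]
Step 3: Dot product.
a^T * proj(x) = 0*3.276302 - 1*5.026517 = -5.0265


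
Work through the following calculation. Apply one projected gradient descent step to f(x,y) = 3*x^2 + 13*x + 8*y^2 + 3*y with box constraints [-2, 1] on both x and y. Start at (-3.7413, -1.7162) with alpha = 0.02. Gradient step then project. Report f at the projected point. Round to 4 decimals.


Step 1: Compute gradient at (-3.7413, -1.7162).
grad_x = 2*3*-3.7413 + 13 = -9.4478
grad_y = 2*8*-1.7162 + 3 = -24.4592
Step 2: Gradient step.
x_raw = -3.7413 - 0.02*-9.4478 = -3.5523
y_raw = -1.7162 - 0.02*-24.4592 = -1.227
Step 3: Project onto [-2, 1].
x_proj = clip(-3.5523) = -2.0
y_proj = clip(-1.227) = -1.227
Step 4: Evaluate f.
f(-2.0, -1.227) = -5.6365


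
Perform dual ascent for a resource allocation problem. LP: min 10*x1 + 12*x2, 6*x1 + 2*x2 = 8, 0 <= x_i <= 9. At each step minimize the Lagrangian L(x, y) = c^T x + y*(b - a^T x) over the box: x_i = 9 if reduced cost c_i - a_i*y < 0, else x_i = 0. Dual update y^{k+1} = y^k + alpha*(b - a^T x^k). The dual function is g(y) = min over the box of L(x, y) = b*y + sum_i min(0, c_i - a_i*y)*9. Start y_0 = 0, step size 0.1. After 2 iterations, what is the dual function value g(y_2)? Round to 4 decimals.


Dual ascent for LP: min 10*x1 + 12*x2, 6*x1 + 2*x2 = 8, 0 <= x_i <= 9
Step 1: y^k = 0.0, reduced costs: (10.0, 12.0)
  x^k = (0.0, 0.0), subgradient = b - a^T x = 8.0
  y^{k+1} = 0.0 + 0.1*8.0 = 0.8
Step 2: y^k = 0.8, reduced costs: (5.2, 10.4)
  x^k = (0.0, 0.0), subgradient = b - a^T x = 8.0
  y^{k+1} = 0.8 + 0.1*8.0 = 1.6
Dual objective at y_2 = 1.6: reduced costs (0.4, 8.8), box minimizer x = (0.0, 0.0)
g(y_2) = b*y + (c1 - a1*y)*x1 + (c2 - a2*y)*x2 = 8*1.6 + 0.4*0.0 + 8.8*0.0 = 12.8 + 0.0 + 0.0 = 12.8


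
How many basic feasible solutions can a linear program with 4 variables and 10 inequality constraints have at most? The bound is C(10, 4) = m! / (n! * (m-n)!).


Each vertex corresponds to some choice of n active constraints out of m, so the number of vertices is at most C(m, n) = m! / (n!(m-n)!).
m = 10, n = 4
Numerator: 10 * 9 * 8 * 7
Denominator: 4! = 24
C(10, 4) = 210


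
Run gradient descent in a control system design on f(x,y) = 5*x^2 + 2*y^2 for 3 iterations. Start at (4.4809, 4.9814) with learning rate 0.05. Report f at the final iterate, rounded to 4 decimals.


Gradient descent on f(x,y) = 5*x^2 + 2*y^2.
Starting point: (4.4809, 4.9814), alpha = 0.05
Step 1: grad_x = 2*5*4.4809 = 44.809, grad_y = 2*2*4.9814 = 19.9256
  x_1 = 4.4809 - 0.05*44.809 = 2.2405
  y_1 = 4.9814 - 0.05*19.9256 = 3.9851
Step 2: grad_x = 2*5*2.2405 = 22.4045, grad_y = 2*2*3.9851 = 15.9405
  x_2 = 2.2405 - 0.05*22.4045 = 1.1202
  y_2 = 3.9851 - 0.05*15.9405 = 3.1881
Step 3: grad_x = 2*5*1.1202 = 11.2023, grad_y = 2*2*3.1881 = 12.7524
  x_3 = 1.1202 - 0.05*11.2023 = 0.5601
  y_3 = 3.1881 - 0.05*12.7524 = 2.5505
f(0.5601, 2.5505) = 5*0.5601^2 + 2*2.5505^2 = 14.5785


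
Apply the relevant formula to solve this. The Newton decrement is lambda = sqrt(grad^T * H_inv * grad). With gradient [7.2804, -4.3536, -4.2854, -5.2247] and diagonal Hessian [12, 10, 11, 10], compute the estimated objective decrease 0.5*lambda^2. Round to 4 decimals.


Step 1: H is diagonal, so H^(-1) * g = [0.6067, -0.4354, -0.3896, -0.5225].
Step 2: g^T H^(-1) g = sum_i g_i^2 / H_ii
  = (7.2804)^2/12 + (-4.3536)^2/10 + (-4.2854)^2/11 + (-5.2247)^2/10
  = 4.417 + 1.8954 + 1.6695 + 2.7297 = 10.7117
Step 3: Objective decrease = 0.5 * g^T H^(-1) g = 5.3558


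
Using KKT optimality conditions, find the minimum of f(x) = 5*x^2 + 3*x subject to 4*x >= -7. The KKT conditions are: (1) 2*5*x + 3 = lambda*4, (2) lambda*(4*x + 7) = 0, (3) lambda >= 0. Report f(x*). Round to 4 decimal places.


Step 1: Try lambda = 0 (constraint inactive).
Stationarity: 2*5*x + 3 = 0
x* = -3/(2*5) = -0.3
Check constraint: 4*-0.3 = -1.2 >= -7 -- satisfied.
Step 2: Compute optimal value.
f(x*) = 5*(-0.3)^2 + 3*(-0.3) = -0.45


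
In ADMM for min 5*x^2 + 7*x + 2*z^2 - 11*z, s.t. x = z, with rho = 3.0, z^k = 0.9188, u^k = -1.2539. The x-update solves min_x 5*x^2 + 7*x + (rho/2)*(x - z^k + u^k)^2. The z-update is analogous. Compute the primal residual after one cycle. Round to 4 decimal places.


ADMM iteration with rho = 3.0, z^k = 0.9188, u^k = -1.2539
Step 1: x-update.
Minimize 5*x^2 + 7*x + (3.0/2)*(x - 0.9188 - 1.2539)^2
FOC: (2*5 + 3.0)*x = -7 + 3.0*(0.9188 + 1.2539)
x^{k+1} = -0.0371
Step 2: z-update.
Minimize 2*z^2 - 11*z + (3.0/2)*(-0.0371 - z - 1.2539)^2
FOC: (2*2 + 3.0)*z = 11 + 3.0*(-0.0371 - 1.2539)
z^{k+1} = 1.0182
Step 3: u-update.
u^{k+1} = -1.2539 - 0.0371 - 1.0182 = -2.3091
Step 4: Primal residual = |-0.0371 - 1.0182| = 1.0552


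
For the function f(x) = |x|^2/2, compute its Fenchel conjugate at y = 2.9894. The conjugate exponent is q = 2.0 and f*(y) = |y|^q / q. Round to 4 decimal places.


The conjugate exponent q satisfies 1/p + 1/q = 1.
p = 2, so q = 2/(2 - 1) = 2.0
|y|^q = 2.9894^2.0 = 8.9365
f*(2.9894) = 8.9365 / 2.0 = 4.4683


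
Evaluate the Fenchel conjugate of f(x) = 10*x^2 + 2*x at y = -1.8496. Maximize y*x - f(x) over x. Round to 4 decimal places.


f*(y) = sup_x {y*x - a*x^2 - b*x} = sup_x {(y-b)*x - a*x^2}
FOC: (y - b) - 2a*x = 0 => x* = (y - b)/(2a)
x* = (-1.8496 - 2)/(2*10) = -0.1925
f*(-1.8496) = (y-b)^2/(4a) = (-1.8496 - 2)^2/(4*10)
= 14.8194/40 = 0.3705


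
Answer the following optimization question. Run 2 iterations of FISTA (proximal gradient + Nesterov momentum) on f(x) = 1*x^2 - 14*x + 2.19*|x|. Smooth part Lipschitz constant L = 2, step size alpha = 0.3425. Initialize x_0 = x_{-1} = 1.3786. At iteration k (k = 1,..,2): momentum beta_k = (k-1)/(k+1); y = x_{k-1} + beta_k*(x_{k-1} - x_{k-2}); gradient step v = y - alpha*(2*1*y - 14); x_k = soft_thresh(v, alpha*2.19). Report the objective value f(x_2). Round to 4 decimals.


FISTA on f(x) = 1*x^2 - 14*x + 2.19*|x|
L = 2, alpha = 0.3425
Iteration 1: beta = 0.0, y = 1.3786 + 0.0*(1.3786 - 1.3786) = 1.3786
  grad(y) = -11.2428, v = y - alpha*grad = 5.2293
  prox(v) = soft_thresh(5.2293, 0.7501) = 4.4792
Iteration 2: beta = 0.3333, y = 4.4792 + 0.3333*(4.4792 - 1.3786) = 5.5127
  grad(y) = -2.9746, v = y - alpha*grad = 6.5315
  prox(v) = soft_thresh(6.5315, 0.7501) = 5.7814
f(x_2) = 1*5.7814^2 - 14*5.7814 + 2.19*|5.7814| = -34.8538


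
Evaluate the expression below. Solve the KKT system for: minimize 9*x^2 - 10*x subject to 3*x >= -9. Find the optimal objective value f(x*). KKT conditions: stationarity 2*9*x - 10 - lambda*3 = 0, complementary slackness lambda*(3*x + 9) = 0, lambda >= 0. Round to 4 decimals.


Step 1: Try lambda = 0 (constraint inactive).
Stationarity: 2*9*x - 10 = 0
x* = 10/(2*9) = 5/9 = 0.5556 (rounded; the exact value 5/9 is used below)
Check constraint: 3*0.5556 = 1.6668 >= -9 -- satisfied.
Step 2: Compute optimal value.
f(x*) = 9*(5/9)^2 - 10*(5/9) = -2.7778


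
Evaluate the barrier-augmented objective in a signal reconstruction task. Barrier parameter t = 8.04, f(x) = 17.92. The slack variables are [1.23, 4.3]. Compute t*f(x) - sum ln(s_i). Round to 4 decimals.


Step 1: Compute log-barrier.
ln values: [0.207, 1.4586]
phi = -(0.207 + 1.4586) = -1.6656
Step 2: Compute augmented objective.
t*f(x) = 8.04*17.92 = 144.0768
Total = 144.0768 - 1.6656 = 142.4112


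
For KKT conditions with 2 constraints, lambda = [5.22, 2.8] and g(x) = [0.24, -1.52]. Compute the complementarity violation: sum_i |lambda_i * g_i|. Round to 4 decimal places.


KKT complementary slackness check:
lambda_1 * g_1 = 5.22 * 0.24 = 1.2528
lambda_2 * g_2 = 2.8 * -1.52 = -4.256
Total violation = 1.2528 + 4.256 = 5.5088


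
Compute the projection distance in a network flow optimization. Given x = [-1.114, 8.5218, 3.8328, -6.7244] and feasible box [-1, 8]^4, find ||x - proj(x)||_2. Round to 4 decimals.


Project each component onto [-1, 8].
clip(-1.114) = -1.0, clip(8.5218) = 8.0, clip(3.8328) = 3.8328, clip(-6.7244) = -1.0
Projection = [-1.0, 8.0, 3.8328, -1.0]
Squared diffs: [0.013, 0.2723, 0.0, 32.7688]
Distance = sqrt(33.0541) = 5.7493


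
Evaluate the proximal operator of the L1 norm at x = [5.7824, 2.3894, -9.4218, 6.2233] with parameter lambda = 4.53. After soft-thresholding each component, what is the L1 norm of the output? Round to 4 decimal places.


Soft-thresholding with lambda = 4.53:
prox(5.7824) = sign(5.7824)*max(|5.7824| - 4.53, 0) = 1.2524
prox(2.3894) = sign(2.3894)*max(|2.3894| - 4.53, 0) = 0.0
prox(-9.4218) = sign(-9.4218)*max(|-9.4218| - 4.53, 0) = -4.8918
prox(6.2233) = sign(6.2233)*max(|6.2233| - 4.53, 0) = 1.6933
prox(x) = [1.2524, 0.0, -4.8918, 1.6933]
||prox(x)||_1 = 1.2524 + 0.0 + 4.8918 + 1.6933 = 7.8375


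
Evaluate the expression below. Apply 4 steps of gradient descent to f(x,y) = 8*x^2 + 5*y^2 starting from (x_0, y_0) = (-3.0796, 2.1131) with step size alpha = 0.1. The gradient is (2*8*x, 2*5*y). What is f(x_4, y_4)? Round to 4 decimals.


Gradient descent on f(x,y) = 8*x^2 + 5*y^2.
Starting point: (-3.0796, 2.1131), alpha = 0.1
Step 1: grad_x = 2*8*-3.0796 = -49.2736, grad_y = 2*5*2.1131 = 21.131
  x_1 = -3.0796 - 0.1*-49.2736 = 1.8478
  y_1 = 2.1131 - 0.1*21.131 = 0.0
Step 2: grad_x = 2*8*1.8478 = 29.5642, grad_y = 2*5*0.0 = 0.0
  x_2 = 1.8478 - 0.1*29.5642 = -1.1087
  y_2 = 0.0 - 0.1*0.0 = 0.0
Step 3: grad_x = 2*8*-1.1087 = -17.7385, grad_y = 2*5*0.0 = 0.0
  x_3 = -1.1087 - 0.1*-17.7385 = 0.6652
  y_3 = 0.0 - 0.1*0.0 = 0.0
Step 4: grad_x = 2*8*0.6652 = 10.6431, grad_y = 2*5*0.0 = 0.0
  x_4 = 0.6652 - 0.1*10.6431 = -0.3991
  y_4 = 0.0 - 0.1*0.0 = 0.0
f(-0.3991, 0.0) = 8*(-0.3991)^2 + 5*0.0^2 = 1.2743


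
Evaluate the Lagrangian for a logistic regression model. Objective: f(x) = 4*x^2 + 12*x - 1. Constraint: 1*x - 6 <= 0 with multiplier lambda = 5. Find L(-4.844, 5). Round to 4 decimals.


Step 1: Evaluate f(x).
f(-4.844) = 4*(-4.844)^2 + 12*(-4.844) - 1 = 34.7293
Step 2: Evaluate g(x).
g(-4.844) = 1*-4.844 - 6 = -10.844
Step 3: Compute Lagrangian.
L = 34.7293 + 5*-10.844 = -19.4907


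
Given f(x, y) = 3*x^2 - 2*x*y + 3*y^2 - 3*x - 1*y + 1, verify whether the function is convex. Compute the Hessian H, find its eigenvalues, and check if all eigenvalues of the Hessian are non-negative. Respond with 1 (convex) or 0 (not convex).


The Hessian of f(x,y) = 3*x^2 - 2*x*y + 3*y^2 - 3*x - 1*y + 1 is:
H = [[6, -2], [-2, 6]]
Trace = 6 + 6 = 12
Determinant = 6*6 - (-2)^2 = 32
Discriminant = (12)^2 - 4*32 = 16.0
Eigenvalues: lambda_1 = 4.0, lambda_2 = 8.0
The function is convex.

1


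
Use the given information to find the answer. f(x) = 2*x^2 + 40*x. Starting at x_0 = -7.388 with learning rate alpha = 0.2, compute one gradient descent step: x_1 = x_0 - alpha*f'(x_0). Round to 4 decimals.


We compute the gradient at x_0 and apply the update.
f'(x) = 4*x + 40
f'(-7.388) = 4*-7.388 + 40 = 10.448
x_1 = -7.388 - 0.2*10.448 = -9.4776


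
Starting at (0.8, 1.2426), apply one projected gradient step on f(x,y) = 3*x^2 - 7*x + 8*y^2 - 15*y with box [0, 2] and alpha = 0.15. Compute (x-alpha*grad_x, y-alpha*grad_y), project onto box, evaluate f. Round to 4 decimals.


Step 1: Compute gradient at (0.8, 1.2426).
grad_x = 2*3*0.8 - 7 = -2.2
grad_y = 2*8*1.2426 - 15 = 4.8816
Step 2: Gradient step.
x_raw = 0.8 - 0.15*-2.2 = 1.13
y_raw = 1.2426 - 0.15*4.8816 = 0.5104
Step 3: Project onto [0, 2].
x_proj = clip(1.13) = 1.13
y_proj = clip(0.5104) = 0.5104
Step 4: Evaluate f.
f(1.13, 0.5104) = -9.651


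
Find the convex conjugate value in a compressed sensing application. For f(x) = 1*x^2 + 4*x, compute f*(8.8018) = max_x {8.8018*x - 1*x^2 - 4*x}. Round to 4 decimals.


f*(y) = sup_x {y*x - a*x^2 - b*x} = sup_x {(y-b)*x - a*x^2}
FOC: (y - b) - 2a*x = 0 => x* = (y - b)/(2a)
x* = (8.8018 - 4)/(2*1) = 2.4009
f*(8.8018) = (y-b)^2/(4a) = (8.8018 - 4)^2/(4*1)
= 23.0573/4 = 5.7643


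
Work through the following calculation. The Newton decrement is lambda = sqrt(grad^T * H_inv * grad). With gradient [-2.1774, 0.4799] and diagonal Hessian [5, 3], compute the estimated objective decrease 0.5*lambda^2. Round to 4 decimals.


Step 1: H is diagonal, so H^(-1) * g = [-0.4355, 0.16].
Step 2: g^T H^(-1) g = sum_i g_i^2 / H_ii
  = (-2.1774)^2/5 + (0.4799)^2/3
  = 0.9482 + 0.0768 = 1.025
Step 3: Objective decrease = 0.5 * g^T H^(-1) g = 0.5125


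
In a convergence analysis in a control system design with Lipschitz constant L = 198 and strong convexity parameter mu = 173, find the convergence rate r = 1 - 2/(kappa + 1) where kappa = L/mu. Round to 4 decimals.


Step 1: Compute the condition number.
kappa = L/mu = 198/173 = 1.1445
Step 2: Compute the convergence rate.
r = 1 - 2/(kappa + 1) = 1 - 2*mu/(L + mu) = (L - mu)/(L + mu) = 25/371 = 0.0674


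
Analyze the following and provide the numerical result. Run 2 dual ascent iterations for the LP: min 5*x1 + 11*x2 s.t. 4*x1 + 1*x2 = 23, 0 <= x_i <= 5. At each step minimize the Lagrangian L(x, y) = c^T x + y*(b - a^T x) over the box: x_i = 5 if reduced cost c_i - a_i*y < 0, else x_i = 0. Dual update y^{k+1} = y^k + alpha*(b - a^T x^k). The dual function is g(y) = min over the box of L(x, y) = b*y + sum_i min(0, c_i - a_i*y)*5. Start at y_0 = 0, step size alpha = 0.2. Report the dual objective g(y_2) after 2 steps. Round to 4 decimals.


Dual ascent for LP: min 5*x1 + 11*x2, 4*x1 + 1*x2 = 23, 0 <= x_i <= 5
Step 1: y^k = 0.0, reduced costs: (5.0, 11.0)
  x^k = (0.0, 0.0), subgradient = b - a^T x = 23.0
  y^{k+1} = 0.0 + 0.2*23.0 = 4.6
Step 2: y^k = 4.6, reduced costs: (-13.4, 6.4)
  x^k = (5.0, 0.0), subgradient = b - a^T x = 3.0
  y^{k+1} = 4.6 + 0.2*3.0 = 5.2
Dual objective at y_2 = 5.2: reduced costs (-15.8, 5.8), box minimizer x = (5.0, 0.0)
g(y_2) = b*y + (c1 - a1*y)*x1 + (c2 - a2*y)*x2 = 23*5.2 + (-15.8)*5.0 + 5.8*0.0 = 119.6 - 79.0 + 0.0 = 40.6


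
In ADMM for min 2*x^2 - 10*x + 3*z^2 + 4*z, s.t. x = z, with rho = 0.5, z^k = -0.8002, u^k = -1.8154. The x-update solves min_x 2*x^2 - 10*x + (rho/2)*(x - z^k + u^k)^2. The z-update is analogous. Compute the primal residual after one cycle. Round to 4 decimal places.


ADMM iteration with rho = 0.5, z^k = -0.8002, u^k = -1.8154
Step 1: x-update.
Minimize 2*x^2 - 10*x + (0.5/2)*(x + 0.8002 - 1.8154)^2
FOC: (2*2 + 0.5)*x = 10 + 0.5*(-0.8002 + 1.8154)
x^{k+1} = 2.335
Step 2: z-update.
Minimize 3*z^2 + 4*z + (0.5/2)*(2.335 - z - 1.8154)^2
FOC: (2*3 + 0.5)*z = -4 + 0.5*(2.335 - 1.8154)
z^{k+1} = -0.5754
Step 3: u-update.
u^{k+1} = -1.8154 + 2.335 + 0.5754 = 1.095
Step 4: Primal residual = |2.335 + 0.5754| = 2.9104


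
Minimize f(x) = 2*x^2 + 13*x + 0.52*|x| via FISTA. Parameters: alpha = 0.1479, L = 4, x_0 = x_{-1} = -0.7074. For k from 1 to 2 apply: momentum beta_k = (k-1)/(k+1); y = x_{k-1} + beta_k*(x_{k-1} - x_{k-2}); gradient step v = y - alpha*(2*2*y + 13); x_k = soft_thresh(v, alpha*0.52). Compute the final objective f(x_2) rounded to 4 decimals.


FISTA on f(x) = 2*x^2 + 13*x + 0.52*|x|
L = 4, alpha = 0.1479
Iteration 1: beta = 0.0, y = -0.7074 + 0.0*(-0.7074 + 0.7074) = -0.7074
  grad(y) = 10.1704, v = y - alpha*grad = -2.2116
  prox(v) = soft_thresh(-2.2116, 0.0769) = -2.1347
Iteration 2: beta = 0.3333, y = -2.1347 + 0.3333*(-2.1347 + 0.7074) = -2.6105
  grad(y) = 2.5582, v = y - alpha*grad = -2.9888
  prox(v) = soft_thresh(-2.9888, 0.0769) = -2.9119
f(x_2) = 2*(-2.9119)^2 + 13*(-2.9119) + 0.52*|-2.9119| = -19.3822
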